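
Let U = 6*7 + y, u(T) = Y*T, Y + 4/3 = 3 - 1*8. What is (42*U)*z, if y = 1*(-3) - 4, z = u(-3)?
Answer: 27930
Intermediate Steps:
Y = -19/3 (Y = -4/3 + (3 - 1*8) = -4/3 + (3 - 8) = -4/3 - 5 = -19/3 ≈ -6.3333)
u(T) = -19*T/3
z = 19 (z = -19/3*(-3) = 19)
y = -7 (y = -3 - 4 = -7)
U = 35 (U = 6*7 - 7 = 42 - 7 = 35)
(42*U)*z = (42*35)*19 = 1470*19 = 27930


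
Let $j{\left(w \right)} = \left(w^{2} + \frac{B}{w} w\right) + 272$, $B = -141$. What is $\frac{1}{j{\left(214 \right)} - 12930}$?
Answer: $\frac{1}{32997} \approx 3.0306 \cdot 10^{-5}$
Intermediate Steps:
$j{\left(w \right)} = 131 + w^{2}$ ($j{\left(w \right)} = \left(w^{2} + - \frac{141}{w} w\right) + 272 = \left(w^{2} - 141\right) + 272 = \left(-141 + w^{2}\right) + 272 = 131 + w^{2}$)
$\frac{1}{j{\left(214 \right)} - 12930} = \frac{1}{\left(131 + 214^{2}\right) - 12930} = \frac{1}{\left(131 + 45796\right) - 12930} = \frac{1}{45927 - 12930} = \frac{1}{32997}$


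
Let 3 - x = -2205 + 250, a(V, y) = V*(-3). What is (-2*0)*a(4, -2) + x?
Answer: 1958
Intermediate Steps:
a(V, y) = -3*V
x = 1958 (x = 3 - (-2205 + 250) = 3 - 1*(-1955) = 3 + 1955 = 1958)
(-2*0)*a(4, -2) + x = (-2*0)*(-3*4) + 1958 = 0*(-12) + 1958 = 0 + 1958 = 1958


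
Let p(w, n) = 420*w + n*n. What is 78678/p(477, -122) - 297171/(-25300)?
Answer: 2060902647/170161475 ≈ 12.111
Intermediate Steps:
p(w, n) = n² + 420*w (p(w, n) = 420*w + n² = n² + 420*w)
78678/p(477, -122) - 297171/(-25300) = 78678/((-122)² + 420*477) - 297171/(-25300) = 78678/(14884 + 200340) - 297171*(-1/25300) = 78678/215224 + 297171/25300 = 78678*(1/215224) + 297171/25300 = 39339/107612 + 297171/25300 = 2060902647/170161475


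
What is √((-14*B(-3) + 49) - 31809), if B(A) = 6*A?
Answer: 2*I*√7877 ≈ 177.5*I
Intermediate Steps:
√((-14*B(-3) + 49) - 31809) = √((-84*(-3) + 49) - 31809) = √((-14*(-18) + 49) - 31809) = √((252 + 49) - 31809) = √(301 - 31809) = √(-31508) = 2*I*√7877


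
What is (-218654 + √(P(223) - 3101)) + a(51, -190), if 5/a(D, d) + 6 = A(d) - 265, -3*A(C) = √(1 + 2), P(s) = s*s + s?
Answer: -48174290653/220322 + √46851 + 5*√3/220322 ≈ -2.1844e+5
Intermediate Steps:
P(s) = s + s² (P(s) = s² + s = s + s²)
A(C) = -√3/3 (A(C) = -√(1 + 2)/3 = -√3/3)
a(D, d) = 5/(-271 - √3/3) (a(D, d) = 5/(-6 + (-√3/3 - 265)) = 5/(-6 + (-265 - √3/3)) = 5/(-271 - √3/3))
(-218654 + √(P(223) - 3101)) + a(51, -190) = (-218654 + √(223*(1 + 223) - 3101)) + (-4065/220322 + 5*√3/220322) = (-218654 + √(223*224 - 3101)) + (-4065/220322 + 5*√3/220322) = (-218654 + √(49952 - 3101)) + (-4065/220322 + 5*√3/220322) = (-218654 + √46851) + (-4065/220322 + 5*√3/220322) = -48174290653/220322 + √46851 + 5*√3/220322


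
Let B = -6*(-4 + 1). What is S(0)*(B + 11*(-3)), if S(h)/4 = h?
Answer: 0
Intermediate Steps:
S(h) = 4*h
B = 18 (B = -6*(-3) = 18)
S(0)*(B + 11*(-3)) = (4*0)*(18 + 11*(-3)) = 0*(18 - 33) = 0*(-15) = 0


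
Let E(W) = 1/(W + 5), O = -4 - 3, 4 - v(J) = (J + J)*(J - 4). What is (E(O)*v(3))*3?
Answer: -15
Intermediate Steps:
v(J) = 4 - 2*J*(-4 + J) (v(J) = 4 - (J + J)*(J - 4) = 4 - 2*J*(-4 + J))
O = -7
E(W) = 1/(5 + W)
(E(O)*v(3))*3 = ((4 - 2*3² + 8*3)/(5 - 7))*3 = ((4 - 2*9 + 24)/(-2))*3 = -(4 - 18 + 24)/2*3 = -½*10*3 = -5*3 = -15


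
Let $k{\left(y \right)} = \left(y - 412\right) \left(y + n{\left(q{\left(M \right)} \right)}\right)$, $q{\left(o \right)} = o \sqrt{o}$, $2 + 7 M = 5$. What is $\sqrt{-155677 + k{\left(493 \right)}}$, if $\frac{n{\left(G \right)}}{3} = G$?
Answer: $\frac{\sqrt{-5671456 + 729 \sqrt{21}}}{7} \approx 340.11 i$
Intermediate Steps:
$M = \frac{3}{7}$ ($M = - \frac{2}{7} + \frac{1}{7} \cdot 5 = - \frac{2}{7} + \frac{5}{7} = \frac{3}{7} \approx 0.42857$)
$q{\left(o \right)} = o^{\frac{3}{2}}$
$n{\left(G \right)} = 3 G$
$k{\left(y \right)} = \left(-412 + y\right) \left(y + \frac{9 \sqrt{21}}{49}\right)$ ($k{\left(y \right)} = \left(y - 412\right) \left(y + 3 \left(\frac{3}{7}\right)^{\frac{3}{2}}\right) = \left(-412 + y\right) \left(y + 3 \frac{3 \sqrt{21}}{49}\right) = \left(-412 + y\right) \left(y + \frac{9 \sqrt{21}}{49}\right)$)
$\sqrt{-155677 + k{\left(493 \right)}} = \sqrt{-155677 + \left(493^{2} - 203116 - \frac{3708 \sqrt{21}}{49} + \frac{9}{49} \cdot 493 \sqrt{21}\right)} = \sqrt{-155677 + \left(243049 - 203116 - \frac{3708 \sqrt{21}}{49} + \frac{4437 \sqrt{21}}{49}\right)} = \sqrt{-155677 + \left(39933 + \frac{729 \sqrt{21}}{49}\right)} = \sqrt{-115744 + \frac{729 \sqrt{21}}{49}}$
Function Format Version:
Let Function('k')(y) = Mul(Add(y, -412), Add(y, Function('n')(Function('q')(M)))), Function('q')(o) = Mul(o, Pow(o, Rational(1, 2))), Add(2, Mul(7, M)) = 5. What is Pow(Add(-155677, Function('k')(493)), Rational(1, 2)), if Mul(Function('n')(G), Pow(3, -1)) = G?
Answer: Mul(Rational(1, 7), Pow(Add(-5671456, Mul(729, Pow(21, Rational(1, 2)))), Rational(1, 2))) ≈ Mul(340.11, I)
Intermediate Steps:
M = Rational(3, 7) (M = Add(Rational(-2, 7), Mul(Rational(1, 7), 5)) = Add(Rational(-2, 7), Rational(5, 7)) = Rational(3, 7) ≈ 0.42857)
Function('q')(o) = Pow(o, Rational(3, 2))
Function('n')(G) = Mul(3, G)
Function('k')(y) = Mul(Add(-412, y), Add(y, Mul(Rational(9, 49), Pow(21, Rational(1, 2))))) (Function('k')(y) = Mul(Add(y, -412), Add(y, Mul(3, Pow(Rational(3, 7), Rational(3, 2))))) = Mul(Add(-412, y), Add(y, Mul(3, Mul(Rational(3, 49), Pow(21, Rational(1, 2)))))) = Mul(Add(-412, y), Add(y, Mul(Rational(9, 49), Pow(21, Rational(1, 2))))))
Pow(Add(-155677, Function('k')(493)), Rational(1, 2)) = Pow(Add(-155677, Add(Pow(493, 2), Mul(-412, 493), Mul(Rational(-3708, 49), Pow(21, Rational(1, 2))), Mul(Rational(9, 49), 493, Pow(21, Rational(1, 2))))), Rational(1, 2)) = Pow(Add(-155677, Add(243049, -203116, Mul(Rational(-3708, 49), Pow(21, Rational(1, 2))), Mul(Rational(4437, 49), Pow(21, Rational(1, 2))))), Rational(1, 2)) = Pow(Add(-155677, Add(39933, Mul(Rational(729, 49), Pow(21, Rational(1, 2))))), Rational(1, 2)) = Pow(Add(-115744, Mul(Rational(729, 49), Pow(21, Rational(1, 2)))), Rational(1, 2))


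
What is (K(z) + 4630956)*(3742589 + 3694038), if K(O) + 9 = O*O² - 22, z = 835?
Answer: 4363915349052600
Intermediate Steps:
K(O) = -31 + O³ (K(O) = -9 + (O*O² - 22) = -9 + (O³ - 22) = -9 + (-22 + O³) = -31 + O³)
(K(z) + 4630956)*(3742589 + 3694038) = ((-31 + 835³) + 4630956)*(3742589 + 3694038) = ((-31 + 582182875) + 4630956)*7436627 = (582182844 + 4630956)*7436627 = 586813800*7436627 = 4363915349052600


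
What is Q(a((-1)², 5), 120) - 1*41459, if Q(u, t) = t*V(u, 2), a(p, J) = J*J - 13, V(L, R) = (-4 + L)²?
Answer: -33779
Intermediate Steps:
a(p, J) = -13 + J² (a(p, J) = J² - 13 = -13 + J²)
Q(u, t) = t*(-4 + u)²
Q(a((-1)², 5), 120) - 1*41459 = 120*(-4 + (-13 + 5²))² - 1*41459 = 120*(-4 + (-13 + 25))² - 41459 = 120*(-4 + 12)² - 41459 = 120*8² - 41459 = 120*64 - 41459 = 7680 - 41459 = -33779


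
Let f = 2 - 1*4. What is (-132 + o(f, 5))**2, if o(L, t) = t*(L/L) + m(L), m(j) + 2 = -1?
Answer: 16900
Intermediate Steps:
m(j) = -3 (m(j) = -2 - 1 = -3)
f = -2 (f = 2 - 4 = -2)
o(L, t) = -3 + t (o(L, t) = t*(L/L) - 3 = t*1 - 3 = t - 3 = -3 + t)
(-132 + o(f, 5))**2 = (-132 + (-3 + 5))**2 = (-132 + 2)**2 = (-130)**2 = 16900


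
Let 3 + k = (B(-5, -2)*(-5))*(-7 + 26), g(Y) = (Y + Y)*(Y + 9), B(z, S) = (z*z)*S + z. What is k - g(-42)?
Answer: 2450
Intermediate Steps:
B(z, S) = z + S*z**2 (B(z, S) = z**2*S + z = S*z**2 + z = z + S*z**2)
g(Y) = 2*Y*(9 + Y) (g(Y) = (2*Y)*(9 + Y) = 2*Y*(9 + Y))
k = 5222 (k = -3 + (-5*(1 - 2*(-5))*(-5))*(-7 + 26) = -3 + (-5*(1 + 10)*(-5))*19 = -3 + (-5*11*(-5))*19 = -3 - 55*(-5)*19 = -3 + 275*19 = -3 + 5225 = 5222)
k - g(-42) = 5222 - 2*(-42)*(9 - 42) = 5222 - 2*(-42)*(-33) = 5222 - 1*2772 = 5222 - 2772 = 2450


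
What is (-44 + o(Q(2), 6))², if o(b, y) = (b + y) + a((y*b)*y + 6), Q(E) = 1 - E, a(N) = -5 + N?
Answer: 5476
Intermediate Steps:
o(b, y) = 1 + b + y + b*y² (o(b, y) = (b + y) + (-5 + ((y*b)*y + 6)) = (b + y) + (-5 + ((b*y)*y + 6)) = (b + y) + (-5 + (b*y² + 6)) = (b + y) + (-5 + (6 + b*y²)) = (b + y) + (1 + b*y²) = 1 + b + y + b*y²)
(-44 + o(Q(2), 6))² = (-44 + (1 + (1 - 1*2) + 6 + (1 - 1*2)*6²))² = (-44 + (1 + (1 - 2) + 6 + (1 - 2)*36))² = (-44 + (1 - 1 + 6 - 1*36))² = (-44 + (1 - 1 + 6 - 36))² = (-44 - 30)² = (-74)² = 5476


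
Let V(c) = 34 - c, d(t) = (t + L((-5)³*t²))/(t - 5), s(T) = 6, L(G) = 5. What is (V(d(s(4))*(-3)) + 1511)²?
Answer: 2490084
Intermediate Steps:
d(t) = (5 + t)/(-5 + t) (d(t) = (t + 5)/(t - 5) = (5 + t)/(-5 + t))
(V(d(s(4))*(-3)) + 1511)² = ((34 - (5 + 6)/(-5 + 6)*(-3)) + 1511)² = ((34 - 11/1*(-3)) + 1511)² = ((34 - 1*11*(-3)) + 1511)² = ((34 - 11*(-3)) + 1511)² = ((34 - 1*(-33)) + 1511)² = ((34 + 33) + 1511)² = (67 + 1511)² = 1578² = 2490084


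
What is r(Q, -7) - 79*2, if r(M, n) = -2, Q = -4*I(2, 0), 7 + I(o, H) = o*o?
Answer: -160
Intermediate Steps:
I(o, H) = -7 + o² (I(o, H) = -7 + o*o = -7 + o²)
Q = 12 (Q = -4*(-7 + 2²) = -4*(-7 + 4) = -4*(-3) = 12)
r(Q, -7) - 79*2 = -2 - 79*2 = -2 - 158 = -160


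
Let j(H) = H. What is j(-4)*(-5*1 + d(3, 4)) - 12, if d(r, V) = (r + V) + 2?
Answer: -28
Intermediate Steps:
d(r, V) = 2 + V + r (d(r, V) = (V + r) + 2 = 2 + V + r)
j(-4)*(-5*1 + d(3, 4)) - 12 = -4*(-5*1 + (2 + 4 + 3)) - 12 = -4*(-5 + 9) - 12 = -4*4 - 12 = -16 - 12 = -28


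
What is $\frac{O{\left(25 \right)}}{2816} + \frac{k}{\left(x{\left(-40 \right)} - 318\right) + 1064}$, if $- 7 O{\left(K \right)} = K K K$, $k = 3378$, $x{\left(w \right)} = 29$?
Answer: $\frac{54477761}{15276800} \approx 3.566$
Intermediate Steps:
$O{\left(K \right)} = - \frac{K^{3}}{7}$ ($O{\left(K \right)} = - \frac{K K K}{7} = - \frac{K^{2} K}{7} = - \frac{K^{3}}{7}$)
$\frac{O{\left(25 \right)}}{2816} + \frac{k}{\left(x{\left(-40 \right)} - 318\right) + 1064} = \frac{\left(- \frac{1}{7}\right) 25^{3}}{2816} + \frac{3378}{\left(29 - 318\right) + 1064} = \left(- \frac{1}{7}\right) 15625 \cdot \frac{1}{2816} + \frac{3378}{-289 + 1064} = \left(- \frac{15625}{7}\right) \frac{1}{2816} + \frac{3378}{775} = - \frac{15625}{19712} + 3378 \cdot \frac{1}{775} = - \frac{15625}{19712} + \frac{3378}{775} = \frac{54477761}{15276800}$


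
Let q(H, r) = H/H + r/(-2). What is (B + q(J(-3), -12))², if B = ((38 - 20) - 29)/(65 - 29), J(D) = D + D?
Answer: 58081/1296 ≈ 44.816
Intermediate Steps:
J(D) = 2*D
B = -11/36 (B = (18 - 29)/36 = -11*1/36 = -11/36 ≈ -0.30556)
q(H, r) = 1 - r/2 (q(H, r) = 1 + r*(-½) = 1 - r/2)
(B + q(J(-3), -12))² = (-11/36 + (1 - ½*(-12)))² = (-11/36 + (1 + 6))² = (-11/36 + 7)² = (241/36)² = 58081/1296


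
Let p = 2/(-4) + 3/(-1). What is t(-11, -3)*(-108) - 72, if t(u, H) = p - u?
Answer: -882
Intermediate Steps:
p = -7/2 (p = 2*(-¼) + 3*(-1) = -½ - 3 = -7/2 ≈ -3.5000)
t(u, H) = -7/2 - u
t(-11, -3)*(-108) - 72 = (-7/2 - 1*(-11))*(-108) - 72 = (-7/2 + 11)*(-108) - 72 = (15/2)*(-108) - 72 = -810 - 72 = -882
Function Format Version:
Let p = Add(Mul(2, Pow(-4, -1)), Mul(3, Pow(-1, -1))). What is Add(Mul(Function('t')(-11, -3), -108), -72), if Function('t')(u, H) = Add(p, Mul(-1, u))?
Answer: -882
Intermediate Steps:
p = Rational(-7, 2) (p = Add(Mul(2, Rational(-1, 4)), Mul(3, -1)) = Add(Rational(-1, 2), -3) = Rational(-7, 2) ≈ -3.5000)
Function('t')(u, H) = Add(Rational(-7, 2), Mul(-1, u))
Add(Mul(Function('t')(-11, -3), -108), -72) = Add(Mul(Add(Rational(-7, 2), Mul(-1, -11)), -108), -72) = Add(Mul(Add(Rational(-7, 2), 11), -108), -72) = Add(Mul(Rational(15, 2), -108), -72) = Add(-810, -72) = -882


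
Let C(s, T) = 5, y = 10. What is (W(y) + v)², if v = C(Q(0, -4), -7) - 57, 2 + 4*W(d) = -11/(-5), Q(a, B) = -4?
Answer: 1079521/400 ≈ 2698.8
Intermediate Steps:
W(d) = 1/20 (W(d) = -½ + (-11/(-5))/4 = -½ + (-11*(-⅕))/4 = -½ + (¼)*(11/5) = -½ + 11/20 = 1/20)
v = -52 (v = 5 - 57 = -52)
(W(y) + v)² = (1/20 - 52)² = (-1039/20)² = 1079521/400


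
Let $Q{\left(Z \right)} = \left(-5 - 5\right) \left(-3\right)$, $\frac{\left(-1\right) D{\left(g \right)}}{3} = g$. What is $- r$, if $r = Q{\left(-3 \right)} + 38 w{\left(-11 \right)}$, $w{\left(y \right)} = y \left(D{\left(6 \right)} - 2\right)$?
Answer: $-8390$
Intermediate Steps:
$D{\left(g \right)} = - 3 g$
$w{\left(y \right)} = - 20 y$ ($w{\left(y \right)} = y \left(\left(-3\right) 6 - 2\right) = y \left(-18 - 2\right) = y \left(-20\right) = - 20 y$)
$Q{\left(Z \right)} = 30$ ($Q{\left(Z \right)} = \left(-10\right) \left(-3\right) = 30$)
$r = 8390$ ($r = 30 + 38 \left(\left(-20\right) \left(-11\right)\right) = 30 + 38 \cdot 220 = 30 + 8360 = 8390$)
$- r = \left(-1\right) 8390 = -8390$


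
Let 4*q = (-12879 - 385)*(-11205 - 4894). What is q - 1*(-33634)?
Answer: 53417918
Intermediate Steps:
q = 53384284 (q = ((-12879 - 385)*(-11205 - 4894))/4 = (-13264*(-16099))/4 = (¼)*213537136 = 53384284)
q - 1*(-33634) = 53384284 - 1*(-33634) = 53384284 + 33634 = 53417918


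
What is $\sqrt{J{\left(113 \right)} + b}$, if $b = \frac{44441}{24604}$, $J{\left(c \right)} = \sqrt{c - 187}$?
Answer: $\frac{\sqrt{273356591 + 151339204 i \sqrt{74}}}{12302} \approx 2.3018 + 1.8686 i$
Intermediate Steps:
$J{\left(c \right)} = \sqrt{-187 + c}$
$b = \frac{44441}{24604}$ ($b = 44441 \cdot \frac{1}{24604} = \frac{44441}{24604} \approx 1.8063$)
$\sqrt{J{\left(113 \right)} + b} = \sqrt{\sqrt{-187 + 113} + \frac{44441}{24604}} = \sqrt{\sqrt{-74} + \frac{44441}{24604}} = \sqrt{i \sqrt{74} + \frac{44441}{24604}} = \sqrt{\frac{44441}{24604} + i \sqrt{74}}$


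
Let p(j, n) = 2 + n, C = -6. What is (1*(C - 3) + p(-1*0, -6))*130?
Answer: -1690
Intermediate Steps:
(1*(C - 3) + p(-1*0, -6))*130 = (1*(-6 - 3) + (2 - 6))*130 = (1*(-9) - 4)*130 = (-9 - 4)*130 = -13*130 = -1690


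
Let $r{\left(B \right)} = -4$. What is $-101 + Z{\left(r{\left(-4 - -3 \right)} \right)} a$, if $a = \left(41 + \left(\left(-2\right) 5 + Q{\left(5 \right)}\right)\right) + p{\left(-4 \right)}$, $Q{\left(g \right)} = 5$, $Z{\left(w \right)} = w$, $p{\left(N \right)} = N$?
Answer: $-229$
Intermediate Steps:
$a = 32$ ($a = \left(41 + \left(\left(-2\right) 5 + 5\right)\right) - 4 = \left(41 + \left(-10 + 5\right)\right) - 4 = \left(41 - 5\right) - 4 = 36 - 4 = 32$)
$-101 + Z{\left(r{\left(-4 - -3 \right)} \right)} a = -101 - 128 = -229$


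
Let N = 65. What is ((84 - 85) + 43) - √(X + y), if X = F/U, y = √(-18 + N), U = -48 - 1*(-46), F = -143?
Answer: 42 - √(286 + 4*√47)/2 ≈ 33.148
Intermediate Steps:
U = -2 (U = -48 + 46 = -2)
y = √47 (y = √(-18 + 65) = √47 ≈ 6.8557)
X = 143/2 (X = -143/(-2) = -143*(-½) = 143/2 ≈ 71.500)
((84 - 85) + 43) - √(X + y) = ((84 - 85) + 43) - √(143/2 + √47) = (-1 + 43) - √(143/2 + √47) = 42 - √(143/2 + √47)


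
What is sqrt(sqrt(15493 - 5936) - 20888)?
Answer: sqrt(-20888 + sqrt(9557)) ≈ 144.19*I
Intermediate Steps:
sqrt(sqrt(15493 - 5936) - 20888) = sqrt(sqrt(9557) - 20888) = sqrt(-20888 + sqrt(9557))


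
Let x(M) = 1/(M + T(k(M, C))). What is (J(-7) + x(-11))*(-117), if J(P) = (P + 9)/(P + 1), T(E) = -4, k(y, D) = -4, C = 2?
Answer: 234/5 ≈ 46.800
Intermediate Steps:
J(P) = (9 + P)/(1 + P)
x(M) = 1/(-4 + M) (x(M) = 1/(M - 4) = 1/(-4 + M))
(J(-7) + x(-11))*(-117) = ((9 - 7)/(1 - 7) + 1/(-4 - 11))*(-117) = (2/(-6) + 1/(-15))*(-117) = (-1/6*2 - 1/15)*(-117) = (-1/3 - 1/15)*(-117) = -2/5*(-117) = 234/5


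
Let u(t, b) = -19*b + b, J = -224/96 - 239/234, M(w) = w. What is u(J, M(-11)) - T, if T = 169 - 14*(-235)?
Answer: -3261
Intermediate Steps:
J = -785/234 (J = -224*1/96 - 239*1/234 = -7/3 - 239/234 = -785/234 ≈ -3.3547)
u(t, b) = -18*b
T = 3459 (T = 169 + 3290 = 3459)
u(J, M(-11)) - T = -18*(-11) - 1*3459 = 198 - 3459 = -3261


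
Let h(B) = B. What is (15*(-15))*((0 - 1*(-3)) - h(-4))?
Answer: -1575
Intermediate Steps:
(15*(-15))*((0 - 1*(-3)) - h(-4)) = (15*(-15))*((0 - 1*(-3)) - 1*(-4)) = -225*((0 + 3) + 4) = -225*(3 + 4) = -225*7 = -1575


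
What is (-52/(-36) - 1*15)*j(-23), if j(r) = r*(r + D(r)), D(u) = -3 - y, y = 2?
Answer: -78568/9 ≈ -8729.8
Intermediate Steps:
D(u) = -5 (D(u) = -3 - 1*2 = -3 - 2 = -5)
j(r) = r*(-5 + r) (j(r) = r*(r - 5) = r*(-5 + r))
(-52/(-36) - 1*15)*j(-23) = (-52/(-36) - 1*15)*(-23*(-5 - 23)) = (-52*(-1/36) - 15)*(-23*(-28)) = (13/9 - 15)*644 = -122/9*644 = -78568/9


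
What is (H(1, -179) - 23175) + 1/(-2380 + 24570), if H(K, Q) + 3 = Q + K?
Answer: -518269639/22190 ≈ -23356.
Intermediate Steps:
H(K, Q) = -3 + K + Q (H(K, Q) = -3 + (Q + K) = -3 + (K + Q) = -3 + K + Q)
(H(1, -179) - 23175) + 1/(-2380 + 24570) = ((-3 + 1 - 179) - 23175) + 1/(-2380 + 24570) = (-181 - 23175) + 1/22190 = -23356 + 1/22190 = -518269639/22190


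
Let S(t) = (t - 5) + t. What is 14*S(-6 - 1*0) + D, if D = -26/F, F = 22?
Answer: -2631/11 ≈ -239.18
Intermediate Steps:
D = -13/11 (D = -26/22 = -26*1/22 = -13/11 ≈ -1.1818)
S(t) = -5 + 2*t (S(t) = (-5 + t) + t = -5 + 2*t)
14*S(-6 - 1*0) + D = 14*(-5 + 2*(-6 - 1*0)) - 13/11 = 14*(-5 + 2*(-6 + 0)) - 13/11 = 14*(-5 + 2*(-6)) - 13/11 = 14*(-5 - 12) - 13/11 = 14*(-17) - 13/11 = -238 - 13/11 = -2631/11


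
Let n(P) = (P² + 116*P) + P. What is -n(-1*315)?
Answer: -62370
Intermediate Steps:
n(P) = P² + 117*P
-n(-1*315) = -(-1*315)*(117 - 1*315) = -(-315)*(117 - 315) = -(-315)*(-198) = -1*62370 = -62370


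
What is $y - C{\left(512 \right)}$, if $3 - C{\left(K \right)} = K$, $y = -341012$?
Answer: $-340503$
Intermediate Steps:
$C{\left(K \right)} = 3 - K$
$y - C{\left(512 \right)} = -341012 - \left(3 - 512\right) = -341012 - -509 = -341012 + 509 = -340503$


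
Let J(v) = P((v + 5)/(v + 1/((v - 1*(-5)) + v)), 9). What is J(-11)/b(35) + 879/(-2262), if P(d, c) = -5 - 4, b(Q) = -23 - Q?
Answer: -88/377 ≈ -0.23342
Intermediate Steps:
P(d, c) = -9
J(v) = -9
J(-11)/b(35) + 879/(-2262) = -9/(-23 - 1*35) + 879/(-2262) = -9/(-23 - 35) + 879*(-1/2262) = -9/(-58) - 293/754 = -9*(-1/58) - 293/754 = 9/58 - 293/754 = -88/377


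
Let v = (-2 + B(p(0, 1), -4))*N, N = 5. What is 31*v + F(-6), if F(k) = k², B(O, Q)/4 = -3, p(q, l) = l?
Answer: -2134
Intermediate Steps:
B(O, Q) = -12 (B(O, Q) = 4*(-3) = -12)
v = -70 (v = (-2 - 12)*5 = -14*5 = -70)
31*v + F(-6) = 31*(-70) + (-6)² = -2170 + 36 = -2134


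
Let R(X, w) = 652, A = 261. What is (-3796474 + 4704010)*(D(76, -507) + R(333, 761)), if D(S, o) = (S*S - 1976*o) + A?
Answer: 915269114256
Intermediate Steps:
D(S, o) = 261 + S**2 - 1976*o (D(S, o) = (S*S - 1976*o) + 261 = (S**2 - 1976*o) + 261 = 261 + S**2 - 1976*o)
(-3796474 + 4704010)*(D(76, -507) + R(333, 761)) = (-3796474 + 4704010)*((261 + 76**2 - 1976*(-507)) + 652) = 907536*((261 + 5776 + 1001832) + 652) = 907536*(1007869 + 652) = 907536*1008521 = 915269114256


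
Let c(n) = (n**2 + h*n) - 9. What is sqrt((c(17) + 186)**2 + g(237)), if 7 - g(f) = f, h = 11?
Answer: sqrt(426179) ≈ 652.82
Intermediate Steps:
g(f) = 7 - f
c(n) = -9 + n**2 + 11*n (c(n) = (n**2 + 11*n) - 9 = -9 + n**2 + 11*n)
sqrt((c(17) + 186)**2 + g(237)) = sqrt(((-9 + 17**2 + 11*17) + 186)**2 + (7 - 1*237)) = sqrt(((-9 + 289 + 187) + 186)**2 + (7 - 237)) = sqrt((467 + 186)**2 - 230) = sqrt(653**2 - 230) = sqrt(426409 - 230) = sqrt(426179)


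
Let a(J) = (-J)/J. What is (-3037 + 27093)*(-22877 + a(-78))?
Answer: -550353168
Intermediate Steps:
a(J) = -1
(-3037 + 27093)*(-22877 + a(-78)) = (-3037 + 27093)*(-22877 - 1) = 24056*(-22878) = -550353168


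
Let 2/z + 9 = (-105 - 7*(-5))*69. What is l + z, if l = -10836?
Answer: -52435406/4839 ≈ -10836.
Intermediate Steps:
z = -2/4839 (z = 2/(-9 + (-105 - 7*(-5))*69) = 2/(-9 + (-105 + 35)*69) = 2/(-9 - 70*69) = 2/(-9 - 4830) = 2/(-4839) = 2*(-1/4839) = -2/4839 ≈ -0.00041331)
l + z = -10836 - 2/4839 = -52435406/4839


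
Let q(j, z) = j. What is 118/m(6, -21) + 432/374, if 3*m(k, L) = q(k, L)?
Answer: 11249/187 ≈ 60.155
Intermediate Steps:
m(k, L) = k/3
118/m(6, -21) + 432/374 = 118/(((1/3)*6)) + 432/374 = 118/2 + 432*(1/374) = 118*(1/2) + 216/187 = 59 + 216/187 = 11249/187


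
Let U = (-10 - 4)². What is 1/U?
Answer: 1/196 ≈ 0.0051020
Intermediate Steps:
U = 196 (U = (-14)² = 196)
1/U = 1/196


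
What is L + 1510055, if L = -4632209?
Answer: -3122154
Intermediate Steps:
L + 1510055 = -4632209 + 1510055 = -3122154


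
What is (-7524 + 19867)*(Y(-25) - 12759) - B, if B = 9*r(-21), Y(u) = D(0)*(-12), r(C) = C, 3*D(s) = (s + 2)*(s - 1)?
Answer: -157385404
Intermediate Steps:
D(s) = (-1 + s)*(2 + s)/3 (D(s) = ((s + 2)*(s - 1))/3 = ((2 + s)*(-1 + s))/3 = ((-1 + s)*(2 + s))/3 = (-1 + s)*(2 + s)/3)
Y(u) = 8 (Y(u) = (-2/3 + (1/3)*0 + (1/3)*0**2)*(-12) = (-2/3 + 0 + (1/3)*0)*(-12) = (-2/3 + 0 + 0)*(-12) = -2/3*(-12) = 8)
B = -189 (B = 9*(-21) = -189)
(-7524 + 19867)*(Y(-25) - 12759) - B = (-7524 + 19867)*(8 - 12759) - 1*(-189) = 12343*(-12751) + 189 = -157385593 + 189 = -157385404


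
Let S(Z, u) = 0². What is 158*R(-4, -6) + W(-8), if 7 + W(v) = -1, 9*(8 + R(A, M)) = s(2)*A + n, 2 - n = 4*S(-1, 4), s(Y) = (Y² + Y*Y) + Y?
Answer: -17452/9 ≈ -1939.1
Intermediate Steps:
S(Z, u) = 0
s(Y) = Y + 2*Y² (s(Y) = (Y² + Y²) + Y = 2*Y² + Y = Y + 2*Y²)
n = 2 (n = 2 - 4*0 = 2 - 1*0 = 2 + 0 = 2)
R(A, M) = -70/9 + 10*A/9 (R(A, M) = -8 + ((2*(1 + 2*2))*A + 2)/9 = -8 + ((2*(1 + 4))*A + 2)/9 = -8 + ((2*5)*A + 2)/9 = -8 + (10*A + 2)/9 = -8 + (2 + 10*A)/9 = -8 + (2/9 + 10*A/9) = -70/9 + 10*A/9)
W(v) = -8 (W(v) = -7 - 1 = -8)
158*R(-4, -6) + W(-8) = 158*(-70/9 + (10/9)*(-4)) - 8 = 158*(-70/9 - 40/9) - 8 = 158*(-110/9) - 8 = -17380/9 - 8 = -17452/9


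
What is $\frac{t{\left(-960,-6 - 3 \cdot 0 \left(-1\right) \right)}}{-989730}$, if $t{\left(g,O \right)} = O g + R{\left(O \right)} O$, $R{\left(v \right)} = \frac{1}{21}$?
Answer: $- \frac{20159}{3464055} \approx -0.0058195$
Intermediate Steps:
$R{\left(v \right)} = \frac{1}{21}$
$t{\left(g,O \right)} = \frac{O}{21} + O g$ ($t{\left(g,O \right)} = O g + \frac{O}{21} = \frac{O}{21} + O g$)
$\frac{t{\left(-960,-6 - 3 \cdot 0 \left(-1\right) \right)}}{-989730} = \frac{\left(-6 - 3 \cdot 0 \left(-1\right)\right) \left(\frac{1}{21} - 960\right)}{-989730} = \left(-6 - 0\right) \left(- \frac{20159}{21}\right) \left(- \frac{1}{989730}\right) = \left(-6 + 0\right) \left(- \frac{20159}{21}\right) \left(- \frac{1}{989730}\right) = \left(-6\right) \left(- \frac{20159}{21}\right) \left(- \frac{1}{989730}\right) = \frac{40318}{7} \left(- \frac{1}{989730}\right) = - \frac{20159}{3464055}$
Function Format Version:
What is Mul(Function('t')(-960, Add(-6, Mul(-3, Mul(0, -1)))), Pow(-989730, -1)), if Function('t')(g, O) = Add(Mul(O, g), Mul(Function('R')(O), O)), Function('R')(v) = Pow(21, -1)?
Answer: Rational(-20159, 3464055) ≈ -0.0058195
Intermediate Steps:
Function('R')(v) = Rational(1, 21)
Function('t')(g, O) = Add(Mul(Rational(1, 21), O), Mul(O, g)) (Function('t')(g, O) = Add(Mul(O, g), Mul(Rational(1, 21), O)) = Add(Mul(Rational(1, 21), O), Mul(O, g)))
Mul(Function('t')(-960, Add(-6, Mul(-3, Mul(0, -1)))), Pow(-989730, -1)) = Mul(Mul(Add(-6, Mul(-3, Mul(0, -1))), Add(Rational(1, 21), -960)), Pow(-989730, -1)) = Mul(Mul(Add(-6, Mul(-3, 0)), Rational(-20159, 21)), Rational(-1, 989730)) = Mul(Mul(Add(-6, 0), Rational(-20159, 21)), Rational(-1, 989730)) = Mul(Mul(-6, Rational(-20159, 21)), Rational(-1, 989730)) = Mul(Rational(40318, 7), Rational(-1, 989730)) = Rational(-20159, 3464055)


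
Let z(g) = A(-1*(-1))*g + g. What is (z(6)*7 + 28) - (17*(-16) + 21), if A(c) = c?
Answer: 363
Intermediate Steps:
z(g) = 2*g (z(g) = (-1*(-1))*g + g = 1*g + g = g + g = 2*g)
(z(6)*7 + 28) - (17*(-16) + 21) = ((2*6)*7 + 28) - (17*(-16) + 21) = (12*7 + 28) - (-272 + 21) = (84 + 28) - 1*(-251) = 112 + 251 = 363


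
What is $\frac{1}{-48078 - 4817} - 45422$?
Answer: $- \frac{2402596691}{52895} \approx -45422.0$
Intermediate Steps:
$\frac{1}{-48078 - 4817} - 45422 = \frac{1}{-52895} - 45422 = - \frac{1}{52895} - 45422 = - \frac{2402596691}{52895}$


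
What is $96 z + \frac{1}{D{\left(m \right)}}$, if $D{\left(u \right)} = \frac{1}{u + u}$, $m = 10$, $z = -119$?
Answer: $-11404$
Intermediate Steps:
$D{\left(u \right)} = \frac{1}{2 u}$
$96 z + \frac{1}{D{\left(m \right)}} = 96 \left(-119\right) + \frac{1}{\frac{1}{2} \cdot \frac{1}{10}} = -11424 + \frac{1}{\frac{1}{2} \cdot \frac{1}{10}} = -11424 + \frac{1}{\frac{1}{20}} = -11424 + 20 = -11404$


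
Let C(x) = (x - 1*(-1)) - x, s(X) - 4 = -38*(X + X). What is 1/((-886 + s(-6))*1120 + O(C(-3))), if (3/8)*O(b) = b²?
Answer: -3/1431352 ≈ -2.0959e-6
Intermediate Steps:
s(X) = 4 - 76*X (s(X) = 4 - 38*(X + X) = 4 - 76*X)
C(x) = 1 (C(x) = (x + 1) - x = (1 + x) - x = 1)
O(b) = 8*b²/3
1/((-886 + s(-6))*1120 + O(C(-3))) = 1/((-886 + (4 - 76*(-6)))*1120 + (8/3)*1²) = 1/((-886 + (4 + 456))*1120 + (8/3)*1) = 1/((-886 + 460)*1120 + 8/3) = 1/(-426*1120 + 8/3) = 1/(-477120 + 8/3) = 1/(-1431352/3) = -3/1431352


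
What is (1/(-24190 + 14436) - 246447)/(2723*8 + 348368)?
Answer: -2403844039/3610462608 ≈ -0.66580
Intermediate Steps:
(1/(-24190 + 14436) - 246447)/(2723*8 + 348368) = (1/(-9754) - 246447)/(21784 + 348368) = (-1/9754 - 246447)/370152 = -2403844039/9754*1/370152 = -2403844039/3610462608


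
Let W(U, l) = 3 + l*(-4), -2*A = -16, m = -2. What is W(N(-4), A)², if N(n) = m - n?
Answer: 841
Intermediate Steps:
N(n) = -2 - n
A = 8 (A = -½*(-16) = 8)
W(U, l) = 3 - 4*l
W(N(-4), A)² = (3 - 4*8)² = (3 - 32)² = (-29)² = 841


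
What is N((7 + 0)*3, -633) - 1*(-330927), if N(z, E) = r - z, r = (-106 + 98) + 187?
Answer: 331085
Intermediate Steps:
r = 179 (r = -8 + 187 = 179)
N(z, E) = 179 - z
N((7 + 0)*3, -633) - 1*(-330927) = (179 - (7 + 0)*3) - 1*(-330927) = (179 - 7*3) + 330927 = (179 - 1*21) + 330927 = (179 - 21) + 330927 = 158 + 330927 = 331085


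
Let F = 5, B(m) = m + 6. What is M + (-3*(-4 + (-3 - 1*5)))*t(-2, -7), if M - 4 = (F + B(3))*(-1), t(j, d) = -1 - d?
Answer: 206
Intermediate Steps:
B(m) = 6 + m
M = -10 (M = 4 + (5 + (6 + 3))*(-1) = 4 + (5 + 9)*(-1) = 4 + 14*(-1) = 4 - 14 = -10)
M + (-3*(-4 + (-3 - 1*5)))*t(-2, -7) = -10 + (-3*(-4 + (-3 - 1*5)))*(-1 - 1*(-7)) = -10 + (-3*(-4 + (-3 - 5)))*(-1 + 7) = -10 - 3*(-4 - 8)*6 = -10 - 3*(-12)*6 = -10 + 36*6 = -10 + 216 = 206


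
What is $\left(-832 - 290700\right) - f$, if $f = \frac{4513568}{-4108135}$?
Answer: $- \frac{70449899956}{241655} \approx -2.9153 \cdot 10^{5}$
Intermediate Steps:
$f = - \frac{265504}{241655}$ ($f = 4513568 \left(- \frac{1}{4108135}\right) = - \frac{265504}{241655} \approx -1.0987$)
$\left(-832 - 290700\right) - f = \left(-832 - 290700\right) - - \frac{265504}{241655} = \left(-832 - 290700\right) + \frac{265504}{241655} = -291532 + \frac{265504}{241655} = - \frac{70449899956}{241655}$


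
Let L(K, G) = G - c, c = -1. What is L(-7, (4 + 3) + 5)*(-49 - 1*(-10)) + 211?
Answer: -296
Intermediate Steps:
L(K, G) = 1 + G (L(K, G) = G - 1*(-1) = G + 1 = 1 + G)
L(-7, (4 + 3) + 5)*(-49 - 1*(-10)) + 211 = (1 + ((4 + 3) + 5))*(-49 - 1*(-10)) + 211 = (1 + (7 + 5))*(-49 + 10) + 211 = (1 + 12)*(-39) + 211 = 13*(-39) + 211 = -507 + 211 = -296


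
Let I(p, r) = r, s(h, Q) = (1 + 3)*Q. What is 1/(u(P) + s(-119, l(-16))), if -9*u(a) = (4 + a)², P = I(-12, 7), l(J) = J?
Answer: -9/697 ≈ -0.012912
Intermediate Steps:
s(h, Q) = 4*Q
P = 7
u(a) = -(4 + a)²/9
1/(u(P) + s(-119, l(-16))) = 1/(-(4 + 7)²/9 + 4*(-16)) = 1/(-⅑*11² - 64) = 1/(-⅑*121 - 64) = 1/(-121/9 - 64) = 1/(-697/9) = -9/697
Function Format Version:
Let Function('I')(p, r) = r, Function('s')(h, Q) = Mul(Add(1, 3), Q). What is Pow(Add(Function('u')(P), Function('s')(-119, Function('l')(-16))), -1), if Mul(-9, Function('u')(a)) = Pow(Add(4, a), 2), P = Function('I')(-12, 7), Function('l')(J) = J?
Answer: Rational(-9, 697) ≈ -0.012912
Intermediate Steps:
Function('s')(h, Q) = Mul(4, Q)
P = 7
Function('u')(a) = Mul(Rational(-1, 9), Pow(Add(4, a), 2))
Pow(Add(Function('u')(P), Function('s')(-119, Function('l')(-16))), -1) = Pow(Add(Mul(Rational(-1, 9), Pow(Add(4, 7), 2)), Mul(4, -16)), -1) = Pow(Add(Mul(Rational(-1, 9), Pow(11, 2)), -64), -1) = Pow(Add(Mul(Rational(-1, 9), 121), -64), -1) = Pow(Add(Rational(-121, 9), -64), -1) = Pow(Rational(-697, 9), -1) = Rational(-9, 697)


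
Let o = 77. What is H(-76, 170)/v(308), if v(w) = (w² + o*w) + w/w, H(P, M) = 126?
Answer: 42/39527 ≈ 0.0010626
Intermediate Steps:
v(w) = 1 + w² + 77*w (v(w) = (w² + 77*w) + w/w = (w² + 77*w) + 1 = 1 + w² + 77*w)
H(-76, 170)/v(308) = 126/(1 + 308² + 77*308) = 126/(1 + 94864 + 23716) = 126/118581 = 126*(1/118581) = 42/39527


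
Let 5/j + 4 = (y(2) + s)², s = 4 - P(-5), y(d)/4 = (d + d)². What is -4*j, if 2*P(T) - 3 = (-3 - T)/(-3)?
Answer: -720/160657 ≈ -0.0044816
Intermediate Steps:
P(T) = 2 + T/6 (P(T) = 3/2 + ((-3 - T)/(-3))/2 = 3/2 + ((-3 - T)*(-⅓))/2 = 3/2 + (1 + T/3)/2 = 3/2 + (½ + T/6) = 2 + T/6)
y(d) = 16*d² (y(d) = 4*(d + d)² = 4*(2*d)² = 4*(4*d²) = 16*d²)
s = 17/6 (s = 4 - (2 + (⅙)*(-5)) = 4 - (2 - ⅚) = 4 - 1*7/6 = 4 - 7/6 = 17/6 ≈ 2.8333)
j = 180/160657 (j = 5/(-4 + (16*2² + 17/6)²) = 5/(-4 + (16*4 + 17/6)²) = 5/(-4 + (64 + 17/6)²) = 5/(-4 + (401/6)²) = 5/(-4 + 160801/36) = 5/(160657/36) = 5*(36/160657) = 180/160657 ≈ 0.0011204)
-4*j = -4*180/160657 = -720/160657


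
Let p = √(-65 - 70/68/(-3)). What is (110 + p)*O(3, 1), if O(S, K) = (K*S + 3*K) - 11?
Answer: -550 - 5*I*√672690/102 ≈ -550.0 - 40.205*I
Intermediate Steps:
O(S, K) = -11 + 3*K + K*S (O(S, K) = (3*K + K*S) - 11 = -11 + 3*K + K*S)
p = I*√672690/102 (p = √(-65 - 70*1/68*(-⅓)) = √(-65 - 35/34*(-⅓)) = √(-65 + 35/102) = √(-6595/102) = I*√672690/102 ≈ 8.041*I)
(110 + p)*O(3, 1) = (110 + I*√672690/102)*(-11 + 3*1 + 1*3) = (110 + I*√672690/102)*(-11 + 3 + 3) = (110 + I*√672690/102)*(-5) = -550 - 5*I*√672690/102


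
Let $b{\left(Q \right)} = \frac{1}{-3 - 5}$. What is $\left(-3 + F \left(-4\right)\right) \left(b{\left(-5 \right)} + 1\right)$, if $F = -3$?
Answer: $\frac{63}{8} \approx 7.875$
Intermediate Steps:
$b{\left(Q \right)} = - \frac{1}{8}$ ($b{\left(Q \right)} = \frac{1}{-8} = - \frac{1}{8}$)
$\left(-3 + F \left(-4\right)\right) \left(b{\left(-5 \right)} + 1\right) = \left(-3 - -12\right) \left(- \frac{1}{8} + 1\right) = \left(-3 + 12\right) \frac{7}{8} = 9 \cdot \frac{7}{8} = \frac{63}{8}$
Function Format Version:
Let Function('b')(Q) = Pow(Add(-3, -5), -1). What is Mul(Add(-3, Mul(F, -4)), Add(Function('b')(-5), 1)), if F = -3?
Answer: Rational(63, 8) ≈ 7.8750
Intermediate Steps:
Function('b')(Q) = Rational(-1, 8) (Function('b')(Q) = Pow(-8, -1) = Rational(-1, 8))
Mul(Add(-3, Mul(F, -4)), Add(Function('b')(-5), 1)) = Mul(Add(-3, Mul(-3, -4)), Add(Rational(-1, 8), 1)) = Mul(Add(-3, 12), Rational(7, 8)) = Mul(9, Rational(7, 8)) = Rational(63, 8)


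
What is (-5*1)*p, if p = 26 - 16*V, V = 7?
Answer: 430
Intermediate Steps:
p = -86 (p = 26 - 16*7 = 26 - 112 = -86)
(-5*1)*p = -5*1*(-86) = -5*(-86) = 430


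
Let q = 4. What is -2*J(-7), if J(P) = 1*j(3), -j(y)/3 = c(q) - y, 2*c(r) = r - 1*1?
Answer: -9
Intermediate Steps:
c(r) = -½ + r/2 (c(r) = (r - 1*1)/2 = (r - 1)/2 = (-1 + r)/2 = -½ + r/2)
j(y) = -9/2 + 3*y (j(y) = -3*((-½ + (½)*4) - y) = -3*((-½ + 2) - y) = -3*(3/2 - y) = -9/2 + 3*y)
J(P) = 9/2 (J(P) = 1*(-9/2 + 3*3) = 1*(-9/2 + 9) = 1*(9/2) = 9/2)
-2*J(-7) = -2*9/2 = -9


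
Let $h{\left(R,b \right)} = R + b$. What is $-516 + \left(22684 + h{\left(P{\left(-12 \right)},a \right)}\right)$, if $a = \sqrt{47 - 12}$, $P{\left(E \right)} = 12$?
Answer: $22180 + \sqrt{35} \approx 22186.0$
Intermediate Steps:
$a = \sqrt{35} \approx 5.9161$
$-516 + \left(22684 + h{\left(P{\left(-12 \right)},a \right)}\right) = -516 + \left(22684 + \left(12 + \sqrt{35}\right)\right) = -516 + \left(22696 + \sqrt{35}\right) = 22180 + \sqrt{35}$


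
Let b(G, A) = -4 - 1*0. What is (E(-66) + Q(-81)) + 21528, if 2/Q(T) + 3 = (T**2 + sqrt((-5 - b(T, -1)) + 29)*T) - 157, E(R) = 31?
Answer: 879372068789/40789093 + 324*sqrt(7)/40789093 ≈ 21559.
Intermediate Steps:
b(G, A) = -4 (b(G, A) = -4 + 0 = -4)
Q(T) = 2/(-160 + T**2 + 2*T*sqrt(7)) (Q(T) = 2/(-3 + ((T**2 + sqrt((-5 - 1*(-4)) + 29)*T) - 157)) = 2/(-3 + ((T**2 + sqrt((-5 + 4) + 29)*T) - 157)) = 2/(-3 + ((T**2 + sqrt(-1 + 29)*T) - 157)) = 2/(-3 + ((T**2 + sqrt(28)*T) - 157)) = 2/(-3 + ((T**2 + (2*sqrt(7))*T) - 157)) = 2/(-3 + ((T**2 + 2*T*sqrt(7)) - 157)) = 2/(-3 + (-157 + T**2 + 2*T*sqrt(7))) = 2/(-160 + T**2 + 2*T*sqrt(7)))
(E(-66) + Q(-81)) + 21528 = (31 + 2/(-160 + (-81)**2 + 2*(-81)*sqrt(7))) + 21528 = (31 + 2/(-160 + 6561 - 162*sqrt(7))) + 21528 = (31 + 2/(6401 - 162*sqrt(7))) + 21528 = 21559 + 2/(6401 - 162*sqrt(7))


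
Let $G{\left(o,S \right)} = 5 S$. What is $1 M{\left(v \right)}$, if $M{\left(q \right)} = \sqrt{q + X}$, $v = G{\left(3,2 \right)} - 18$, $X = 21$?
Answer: $\sqrt{13} \approx 3.6056$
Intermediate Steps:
$v = -8$ ($v = 5 \cdot 2 - 18 = 10 - 18 = -8$)
$M{\left(q \right)} = \sqrt{21 + q}$ ($M{\left(q \right)} = \sqrt{q + 21} = \sqrt{21 + q}$)
$1 M{\left(v \right)} = 1 \sqrt{21 - 8} = 1 \sqrt{13} = \sqrt{13}$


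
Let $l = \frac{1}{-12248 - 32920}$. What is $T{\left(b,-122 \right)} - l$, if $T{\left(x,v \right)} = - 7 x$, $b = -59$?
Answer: $\frac{18654385}{45168} \approx 413.0$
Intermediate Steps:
$l = - \frac{1}{45168}$ ($l = \frac{1}{-45168} = - \frac{1}{45168} \approx -2.214 \cdot 10^{-5}$)
$T{\left(b,-122 \right)} - l = \left(-7\right) \left(-59\right) - - \frac{1}{45168} = 413 + \frac{1}{45168} = \frac{18654385}{45168}$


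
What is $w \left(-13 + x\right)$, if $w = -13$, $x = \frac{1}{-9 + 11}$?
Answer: $\frac{325}{2} \approx 162.5$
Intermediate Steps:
$x = \frac{1}{2} \approx 0.5$
$w \left(-13 + x\right) = - 13 \left(-13 + \frac{1}{2}\right) = \left(-13\right) \left(- \frac{25}{2}\right) = \frac{325}{2}$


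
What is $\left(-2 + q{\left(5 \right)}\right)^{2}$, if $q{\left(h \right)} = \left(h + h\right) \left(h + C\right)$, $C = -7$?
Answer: $484$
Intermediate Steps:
$q{\left(h \right)} = 2 h \left(-7 + h\right)$ ($q{\left(h \right)} = \left(h + h\right) \left(h - 7\right) = 2 h \left(-7 + h\right)$)
$\left(-2 + q{\left(5 \right)}\right)^{2} = \left(-2 + 2 \cdot 5 \left(-7 + 5\right)\right)^{2} = \left(-2 + 2 \cdot 5 \left(-2\right)\right)^{2} = \left(-2 - 20\right)^{2} = \left(-22\right)^{2} = 484$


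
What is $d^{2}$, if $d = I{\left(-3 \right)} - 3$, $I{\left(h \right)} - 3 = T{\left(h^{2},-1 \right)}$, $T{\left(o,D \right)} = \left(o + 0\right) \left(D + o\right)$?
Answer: $5184$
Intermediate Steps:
$T{\left(o,D \right)} = o \left(D + o\right)$
$I{\left(h \right)} = 3 + h^{2} \left(-1 + h^{2}\right)$
$d = 72$ ($d = \left(3 + \left(-3\right)^{4} - \left(-3\right)^{2}\right) - 3 = \left(3 + 81 - 9\right) - 3 = 75 - 3 = 72$)
$d^{2} = 72^{2} = 5184$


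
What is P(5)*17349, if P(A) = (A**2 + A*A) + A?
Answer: 954195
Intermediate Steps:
P(A) = A + 2*A**2 (P(A) = (A**2 + A**2) + A = 2*A**2 + A = A + 2*A**2)
P(5)*17349 = (5*(1 + 2*5))*17349 = (5*(1 + 10))*17349 = (5*11)*17349 = 55*17349 = 954195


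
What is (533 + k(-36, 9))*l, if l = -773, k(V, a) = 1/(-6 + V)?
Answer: -17303605/42 ≈ -4.1199e+5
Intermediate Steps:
(533 + k(-36, 9))*l = (533 + 1/(-6 - 36))*(-773) = (533 + 1/(-42))*(-773) = (533 - 1/42)*(-773) = (22385/42)*(-773) = -17303605/42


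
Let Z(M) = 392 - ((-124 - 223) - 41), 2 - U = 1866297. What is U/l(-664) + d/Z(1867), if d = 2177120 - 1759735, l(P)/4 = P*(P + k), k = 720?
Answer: 3176794273/5800704 ≈ 547.66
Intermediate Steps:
U = -1866295 (U = 2 - 1*1866297 = 2 - 1866297 = -1866295)
Z(M) = 780 (Z(M) = 392 - (-347 - 41) = 392 - 1*(-388) = 392 + 388 = 780)
l(P) = 4*P*(720 + P) (l(P) = 4*(P*(P + 720)) = 4*(P*(720 + P)) = 4*P*(720 + P))
d = 417385
U/l(-664) + d/Z(1867) = -1866295*(-1/(2656*(720 - 664))) + 417385/780 = -1866295/(4*(-664)*56) + 417385*(1/780) = -1866295/(-148736) + 83477/156 = -1866295*(-1/148736) + 83477/156 = 1866295/148736 + 83477/156 = 3176794273/5800704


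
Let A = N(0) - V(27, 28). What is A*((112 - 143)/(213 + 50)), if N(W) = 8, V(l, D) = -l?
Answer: -1085/263 ≈ -4.1255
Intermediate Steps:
A = 35 (A = 8 - (-1)*27 = 8 - 1*(-27) = 8 + 27 = 35)
A*((112 - 143)/(213 + 50)) = 35*((112 - 143)/(213 + 50)) = 35*(-31/263) = -1085/263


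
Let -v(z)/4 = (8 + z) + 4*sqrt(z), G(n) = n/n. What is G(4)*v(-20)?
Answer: 48 - 32*I*sqrt(5) ≈ 48.0 - 71.554*I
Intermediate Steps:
G(n) = 1
v(z) = -32 - 16*sqrt(z) - 4*z (v(z) = -4*((8 + z) + 4*sqrt(z)) = -4*(8 + z + 4*sqrt(z)) = -32 - 16*sqrt(z) - 4*z)
G(4)*v(-20) = 1*(-32 - 32*I*sqrt(5) - 4*(-20)) = 1*(-32 - 32*I*sqrt(5) + 80) = 1*(48 - 32*I*sqrt(5)) = 48 - 32*I*sqrt(5)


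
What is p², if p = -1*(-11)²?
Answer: 14641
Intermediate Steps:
p = -121 (p = -1*121 = -121)
p² = (-121)² = 14641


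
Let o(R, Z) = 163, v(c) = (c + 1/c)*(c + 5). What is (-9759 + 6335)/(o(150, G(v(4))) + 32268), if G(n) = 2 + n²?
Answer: -3424/32431 ≈ -0.10558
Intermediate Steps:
v(c) = (5 + c)*(c + 1/c) (v(c) = (c + 1/c)*(5 + c) = (5 + c)*(c + 1/c))
(-9759 + 6335)/(o(150, G(v(4))) + 32268) = (-9759 + 6335)/(163 + 32268) = -3424/32431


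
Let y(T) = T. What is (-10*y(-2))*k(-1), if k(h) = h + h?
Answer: -40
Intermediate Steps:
k(h) = 2*h
(-10*y(-2))*k(-1) = (-10*(-2))*(2*(-1)) = 20*(-2) = -40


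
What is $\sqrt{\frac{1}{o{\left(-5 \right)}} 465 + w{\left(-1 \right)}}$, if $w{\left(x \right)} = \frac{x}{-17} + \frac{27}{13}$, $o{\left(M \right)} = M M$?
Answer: $\frac{\sqrt{25318865}}{1105} \approx 4.5536$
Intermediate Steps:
$o{\left(M \right)} = M^{2}$
$w{\left(x \right)} = \frac{27}{13} - \frac{x}{17}$ ($w{\left(x \right)} = x \left(- \frac{1}{17}\right) + 27 \cdot \frac{1}{13} = - \frac{x}{17} + \frac{27}{13} = \frac{27}{13} - \frac{x}{17}$)
$\sqrt{\frac{1}{o{\left(-5 \right)}} 465 + w{\left(-1 \right)}} = \sqrt{\frac{1}{\left(-5\right)^{2}} \cdot 465 + \left(\frac{27}{13} - - \frac{1}{17}\right)} = \sqrt{\frac{1}{25} \cdot 465 + \left(\frac{27}{13} + \frac{1}{17}\right)} = \sqrt{\frac{1}{25} \cdot 465 + \frac{472}{221}} = \sqrt{\frac{93}{5} + \frac{472}{221}} = \sqrt{\frac{22913}{1105}} = \frac{\sqrt{25318865}}{1105}$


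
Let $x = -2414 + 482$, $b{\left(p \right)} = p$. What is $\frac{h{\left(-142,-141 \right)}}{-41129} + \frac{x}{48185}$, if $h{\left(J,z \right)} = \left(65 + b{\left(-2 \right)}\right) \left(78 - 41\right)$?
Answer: $- \frac{8338281}{86165255} \approx -0.096771$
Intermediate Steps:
$h{\left(J,z \right)} = 2331$ ($h{\left(J,z \right)} = \left(65 - 2\right) \left(78 - 41\right) = 63 \cdot 37 = 2331$)
$x = -1932$
$\frac{h{\left(-142,-141 \right)}}{-41129} + \frac{x}{48185} = \frac{2331}{-41129} - \frac{1932}{48185} = 2331 \left(- \frac{1}{41129}\right) - \frac{84}{2095} = - \frac{2331}{41129} - \frac{84}{2095} = - \frac{8338281}{86165255}$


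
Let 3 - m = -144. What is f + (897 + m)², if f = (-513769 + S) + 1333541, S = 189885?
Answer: 2099593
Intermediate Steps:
m = 147 (m = 3 - 1*(-144) = 3 + 144 = 147)
f = 1009657 (f = (-513769 + 189885) + 1333541 = -323884 + 1333541 = 1009657)
f + (897 + m)² = 1009657 + (897 + 147)² = 1009657 + 1044² = 1009657 + 1089936 = 2099593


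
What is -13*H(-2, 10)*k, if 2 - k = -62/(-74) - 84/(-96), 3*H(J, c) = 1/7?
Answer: -1105/6216 ≈ -0.17777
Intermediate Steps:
H(J, c) = 1/21 (H(J, c) = (1/3)/7 = (1/3)*(1/7) = 1/21)
k = 85/296 (k = 2 - (-62/(-74) - 84/(-96)) = 2 - (-62*(-1/74) - 84*(-1/96)) = 2 - (31/37 + 7/8) = 2 - 1*507/296 = 2 - 507/296 = 85/296 ≈ 0.28716)
-13*H(-2, 10)*k = -13*85/(21*296) = -13*85/6216 = -1105/6216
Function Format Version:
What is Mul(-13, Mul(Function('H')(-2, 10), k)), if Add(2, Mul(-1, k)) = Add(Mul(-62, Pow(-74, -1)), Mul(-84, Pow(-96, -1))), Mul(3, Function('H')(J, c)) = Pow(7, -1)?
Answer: Rational(-1105, 6216) ≈ -0.17777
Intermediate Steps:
Function('H')(J, c) = Rational(1, 21) (Function('H')(J, c) = Mul(Rational(1, 3), Pow(7, -1)) = Mul(Rational(1, 3), Rational(1, 7)) = Rational(1, 21))
k = Rational(85, 296) (k = Add(2, Mul(-1, Add(Mul(-62, Pow(-74, -1)), Mul(-84, Pow(-96, -1))))) = Add(2, Mul(-1, Add(Mul(-62, Rational(-1, 74)), Mul(-84, Rational(-1, 96))))) = Add(2, Mul(-1, Add(Rational(31, 37), Rational(7, 8)))) = Add(2, Mul(-1, Rational(507, 296))) = Add(2, Rational(-507, 296)) = Rational(85, 296) ≈ 0.28716)
Mul(-13, Mul(Function('H')(-2, 10), k)) = Mul(-13, Mul(Rational(1, 21), Rational(85, 296))) = Mul(-13, Rational(85, 6216)) = Rational(-1105, 6216)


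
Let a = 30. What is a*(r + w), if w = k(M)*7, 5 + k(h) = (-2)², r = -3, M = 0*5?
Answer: -300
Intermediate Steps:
M = 0
k(h) = -1 (k(h) = -5 + (-2)² = -5 + 4 = -1)
w = -7 (w = -1*7 = -7)
a*(r + w) = 30*(-3 - 7) = 30*(-10) = -300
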